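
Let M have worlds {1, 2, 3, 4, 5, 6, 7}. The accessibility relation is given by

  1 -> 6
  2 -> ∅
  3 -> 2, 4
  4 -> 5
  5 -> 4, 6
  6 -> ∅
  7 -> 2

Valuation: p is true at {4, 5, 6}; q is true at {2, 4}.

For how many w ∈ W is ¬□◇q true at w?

4

1: □◇q is F. ✓
2: □◇q is T. ✗
3: □◇q is F. ✓
4: □◇q is T. ✗
5: □◇q is F. ✓
6: □◇q is T. ✗
7: □◇q is F. ✓
Satisfying worlds: {1, 3, 5, 7}.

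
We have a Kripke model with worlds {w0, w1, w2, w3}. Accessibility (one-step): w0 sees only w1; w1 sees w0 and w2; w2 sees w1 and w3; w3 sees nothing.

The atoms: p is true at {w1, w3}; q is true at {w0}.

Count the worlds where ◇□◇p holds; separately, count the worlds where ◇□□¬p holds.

For ◇□◇p:
w0: successors {w1}; □◇p there: w1:T. ✓
w1: successors {w0, w2}; □◇p there: w0:F, w2:F. ✗
w2: successors {w1, w3}; □◇p there: w1:T, w3:T. ✓
w3: no successors, so ◇□◇p fails. ✗
— 2 worlds.
For ◇□□¬p:
w0: successors {w1}; □□¬p there: w1:F. ✗
w1: successors {w0, w2}; □□¬p there: w0:T, w2:T. ✓
w2: successors {w1, w3}; □□¬p there: w1:F, w3:T. ✓
w3: no successors, so ◇□□¬p fails. ✗
— 2 worlds.

2 and 2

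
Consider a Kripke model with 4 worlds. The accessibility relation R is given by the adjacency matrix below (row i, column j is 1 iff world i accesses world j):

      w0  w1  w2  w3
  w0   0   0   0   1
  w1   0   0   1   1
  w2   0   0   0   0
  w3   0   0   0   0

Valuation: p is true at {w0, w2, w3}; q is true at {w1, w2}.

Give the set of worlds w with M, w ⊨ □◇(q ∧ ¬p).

w0: successors {w3}; ◇(q ∧ ¬p) there: w3:F. ✗
w1: successors {w2, w3}; ◇(q ∧ ¬p) there: w2:F, w3:F. ✗
w2: no successors, so □◇(q ∧ ¬p) holds vacuously. ✓
w3: no successors, so □◇(q ∧ ¬p) holds vacuously. ✓

{w2, w3}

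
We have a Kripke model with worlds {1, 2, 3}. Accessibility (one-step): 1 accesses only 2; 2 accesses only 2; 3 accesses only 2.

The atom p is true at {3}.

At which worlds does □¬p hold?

1: successors {2}; ¬p there: 2:T. ✓
2: successors {2}; ¬p there: 2:T. ✓
3: successors {2}; ¬p there: 2:T. ✓

{1, 2, 3}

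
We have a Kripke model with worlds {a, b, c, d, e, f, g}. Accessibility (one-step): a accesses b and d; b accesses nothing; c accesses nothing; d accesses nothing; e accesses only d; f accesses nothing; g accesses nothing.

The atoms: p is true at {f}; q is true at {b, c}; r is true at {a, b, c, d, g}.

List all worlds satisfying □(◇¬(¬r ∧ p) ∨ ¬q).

{b, c, d, e, f, g}

a: successors {b, d}; ◇¬(¬r ∧ p) ∨ ¬q there: b:F, d:T. ✗
b: no successors, so □(◇¬(¬r ∧ p) ∨ ¬q) holds vacuously. ✓
c: no successors, so □(◇¬(¬r ∧ p) ∨ ¬q) holds vacuously. ✓
d: no successors, so □(◇¬(¬r ∧ p) ∨ ¬q) holds vacuously. ✓
e: successors {d}; ◇¬(¬r ∧ p) ∨ ¬q there: d:T. ✓
f: no successors, so □(◇¬(¬r ∧ p) ∨ ¬q) holds vacuously. ✓
g: no successors, so □(◇¬(¬r ∧ p) ∨ ¬q) holds vacuously. ✓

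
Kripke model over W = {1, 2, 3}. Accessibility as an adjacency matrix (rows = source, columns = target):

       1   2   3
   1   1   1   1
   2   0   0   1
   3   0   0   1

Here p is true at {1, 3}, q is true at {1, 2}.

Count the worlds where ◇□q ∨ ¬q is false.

2

1: ◇□q is F, ¬q is F. ✗
2: ◇□q is F, ¬q is F. ✗
3: ◇□q is F, ¬q is T. ✓
Satisfying worlds: {3}.
So ◇□q ∨ ¬q fails at the other 2 worlds.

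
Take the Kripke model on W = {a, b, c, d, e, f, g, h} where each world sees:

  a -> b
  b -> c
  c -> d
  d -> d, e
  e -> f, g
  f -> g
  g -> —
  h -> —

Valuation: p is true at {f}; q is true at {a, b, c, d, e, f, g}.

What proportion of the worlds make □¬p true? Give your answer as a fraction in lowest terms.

7/8

a: successors {b}; ¬p there: b:T. ✓
b: successors {c}; ¬p there: c:T. ✓
c: successors {d}; ¬p there: d:T. ✓
d: successors {d, e}; ¬p there: d:T, e:T. ✓
e: successors {f, g}; ¬p there: f:F, g:T. ✗
f: successors {g}; ¬p there: g:T. ✓
g: no successors, so □¬p holds vacuously. ✓
h: no successors, so □¬p holds vacuously. ✓
That's 7 of 8 worlds, so 7/8.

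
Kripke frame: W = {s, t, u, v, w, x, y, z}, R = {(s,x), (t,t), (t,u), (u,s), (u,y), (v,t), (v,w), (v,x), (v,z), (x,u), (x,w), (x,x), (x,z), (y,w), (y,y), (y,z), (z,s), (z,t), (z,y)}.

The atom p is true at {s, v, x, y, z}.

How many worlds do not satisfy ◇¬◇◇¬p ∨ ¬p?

s: ◇¬◇◇¬p is F, ¬p is F. ✗
t: ◇¬◇◇¬p is F, ¬p is T. ✓
u: ◇¬◇◇¬p is F, ¬p is T. ✓
v: ◇¬◇◇¬p is T, ¬p is F. ✓
w: ◇¬◇◇¬p is F, ¬p is T. ✓
x: ◇¬◇◇¬p is T, ¬p is F. ✓
y: ◇¬◇◇¬p is T, ¬p is F. ✓
z: ◇¬◇◇¬p is F, ¬p is F. ✗
Satisfying worlds: {t, u, v, w, x, y}.
So ◇¬◇◇¬p ∨ ¬p fails at the other 2 worlds.

2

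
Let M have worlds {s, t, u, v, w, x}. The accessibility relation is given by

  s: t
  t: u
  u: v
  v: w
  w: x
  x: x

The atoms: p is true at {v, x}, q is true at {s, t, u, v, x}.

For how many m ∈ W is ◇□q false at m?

1

s: successors {t}; □q there: t:T. ✓
t: successors {u}; □q there: u:T. ✓
u: successors {v}; □q there: v:F. ✗
v: successors {w}; □q there: w:T. ✓
w: successors {x}; □q there: x:T. ✓
x: successors {x}; □q there: x:T. ✓
Satisfying worlds: {s, t, v, w, x}.
So ◇□q fails at the other 1 world.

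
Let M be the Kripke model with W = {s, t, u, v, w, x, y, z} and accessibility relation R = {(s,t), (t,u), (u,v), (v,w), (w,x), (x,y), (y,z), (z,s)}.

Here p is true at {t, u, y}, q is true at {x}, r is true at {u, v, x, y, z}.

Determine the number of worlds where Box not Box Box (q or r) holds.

3

s: successors {t}; not Box Box (q or r) there: t:F. ✗
t: successors {u}; not Box Box (q or r) there: u:T. ✓
u: successors {v}; not Box Box (q or r) there: v:F. ✗
v: successors {w}; not Box Box (q or r) there: w:F. ✗
w: successors {x}; not Box Box (q or r) there: x:F. ✗
x: successors {y}; not Box Box (q or r) there: y:T. ✓
y: successors {z}; not Box Box (q or r) there: z:T. ✓
z: successors {s}; not Box Box (q or r) there: s:F. ✗
Satisfying worlds: {t, x, y}.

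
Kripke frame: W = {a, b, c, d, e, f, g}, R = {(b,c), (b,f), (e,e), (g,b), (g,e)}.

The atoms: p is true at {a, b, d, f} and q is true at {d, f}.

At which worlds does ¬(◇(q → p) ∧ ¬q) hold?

{a, c, d, f}

a: ◇(q → p) ∧ ¬q is F. ✓
b: ◇(q → p) ∧ ¬q is T. ✗
c: ◇(q → p) ∧ ¬q is F. ✓
d: ◇(q → p) ∧ ¬q is F. ✓
e: ◇(q → p) ∧ ¬q is T. ✗
f: ◇(q → p) ∧ ¬q is F. ✓
g: ◇(q → p) ∧ ¬q is T. ✗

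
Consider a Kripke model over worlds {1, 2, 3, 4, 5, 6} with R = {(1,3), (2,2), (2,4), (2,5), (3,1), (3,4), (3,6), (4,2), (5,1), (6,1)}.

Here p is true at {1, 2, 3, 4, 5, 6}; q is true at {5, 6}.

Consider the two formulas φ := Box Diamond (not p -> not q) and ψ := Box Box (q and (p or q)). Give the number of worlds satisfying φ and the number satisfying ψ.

6 and 0

For Box Diamond (not p -> not q):
1: successors {3}; Diamond (not p -> not q) there: 3:T. ✓
2: successors {2, 4, 5}; Diamond (not p -> not q) there: 2:T, 4:T, 5:T. ✓
3: successors {1, 4, 6}; Diamond (not p -> not q) there: 1:T, 4:T, 6:T. ✓
4: successors {2}; Diamond (not p -> not q) there: 2:T. ✓
5: successors {1}; Diamond (not p -> not q) there: 1:T. ✓
6: successors {1}; Diamond (not p -> not q) there: 1:T. ✓
— 6 worlds.
For Box Box (q and (p or q)):
1: successors {3}; Box (q and (p or q)) there: 3:F. ✗
2: successors {2, 4, 5}; Box (q and (p or q)) there: 2:F, 4:F, 5:F. ✗
3: successors {1, 4, 6}; Box (q and (p or q)) there: 1:F, 4:F, 6:F. ✗
4: successors {2}; Box (q and (p or q)) there: 2:F. ✗
5: successors {1}; Box (q and (p or q)) there: 1:F. ✗
6: successors {1}; Box (q and (p or q)) there: 1:F. ✗
— 0 worlds.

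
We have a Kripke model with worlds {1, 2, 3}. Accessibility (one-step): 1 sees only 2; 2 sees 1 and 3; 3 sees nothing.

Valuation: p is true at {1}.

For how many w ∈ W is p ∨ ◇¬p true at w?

1: p is T, ◇¬p is T. ✓
2: p is F, ◇¬p is T. ✓
3: p is F, ◇¬p is F. ✗
Satisfying worlds: {1, 2}.

2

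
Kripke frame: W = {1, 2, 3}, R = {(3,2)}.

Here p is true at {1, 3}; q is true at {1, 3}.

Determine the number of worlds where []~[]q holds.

1: no successors, so []~[]q holds vacuously. ✓
2: no successors, so []~[]q holds vacuously. ✓
3: successors {2}; ~[]q there: 2:F. ✗
Satisfying worlds: {1, 2}.

2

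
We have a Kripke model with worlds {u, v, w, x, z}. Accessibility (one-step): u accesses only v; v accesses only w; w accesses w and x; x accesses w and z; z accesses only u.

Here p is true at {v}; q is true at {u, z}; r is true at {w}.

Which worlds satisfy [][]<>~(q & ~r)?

u: successors {v}; []<>~(q & ~r) there: v:T. ✓
v: successors {w}; []<>~(q & ~r) there: w:T. ✓
w: successors {w, x}; []<>~(q & ~r) there: w:T, x:F. ✗
x: successors {w, z}; []<>~(q & ~r) there: w:T, z:T. ✓
z: successors {u}; []<>~(q & ~r) there: u:T. ✓

{u, v, x, z}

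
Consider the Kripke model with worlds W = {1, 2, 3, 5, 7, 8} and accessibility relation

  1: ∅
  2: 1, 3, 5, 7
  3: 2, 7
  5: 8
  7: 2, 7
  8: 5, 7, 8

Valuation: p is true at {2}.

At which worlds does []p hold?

1: no successors, so []p holds vacuously. ✓
2: successors {1, 3, 5, 7}; p there: 1:F, 3:F, 5:F, 7:F. ✗
3: successors {2, 7}; p there: 2:T, 7:F. ✗
5: successors {8}; p there: 8:F. ✗
7: successors {2, 7}; p there: 2:T, 7:F. ✗
8: successors {5, 7, 8}; p there: 5:F, 7:F, 8:F. ✗

{1}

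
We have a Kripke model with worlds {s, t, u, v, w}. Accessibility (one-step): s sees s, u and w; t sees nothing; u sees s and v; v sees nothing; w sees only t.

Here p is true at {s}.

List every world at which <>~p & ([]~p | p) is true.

{s, w}

s: <>~p is T, []~p | p is T. ✓
t: <>~p is F, []~p | p is T. ✗
u: <>~p is T, []~p | p is F. ✗
v: <>~p is F, []~p | p is T. ✗
w: <>~p is T, []~p | p is T. ✓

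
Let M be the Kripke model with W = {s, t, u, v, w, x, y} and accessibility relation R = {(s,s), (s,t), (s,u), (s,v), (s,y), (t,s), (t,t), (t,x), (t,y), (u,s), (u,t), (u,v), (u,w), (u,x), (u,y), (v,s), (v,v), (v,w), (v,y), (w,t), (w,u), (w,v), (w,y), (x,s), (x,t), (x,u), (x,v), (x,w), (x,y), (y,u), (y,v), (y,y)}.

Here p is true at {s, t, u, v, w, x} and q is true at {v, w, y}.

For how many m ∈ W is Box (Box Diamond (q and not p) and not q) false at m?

7

s: successors {s, t, u, v, y}; Box Diamond (q and not p) and not q there: s:T, t:T, u:T, v:F, y:F. ✗
t: successors {s, t, x, y}; Box Diamond (q and not p) and not q there: s:T, t:T, x:T, y:F. ✗
u: successors {s, t, v, w, x, y}; Box Diamond (q and not p) and not q there: s:T, t:T, v:F, w:F, x:T, y:F. ✗
v: successors {s, v, w, y}; Box Diamond (q and not p) and not q there: s:T, v:F, w:F, y:F. ✗
w: successors {t, u, v, y}; Box Diamond (q and not p) and not q there: t:T, u:T, v:F, y:F. ✗
x: successors {s, t, u, v, w, y}; Box Diamond (q and not p) and not q there: s:T, t:T, u:T, v:F, w:F, y:F. ✗
y: successors {u, v, y}; Box Diamond (q and not p) and not q there: u:T, v:F, y:F. ✗
Satisfying worlds: ∅.
So Box (Box Diamond (q and not p) and not q) fails at the other 7 worlds.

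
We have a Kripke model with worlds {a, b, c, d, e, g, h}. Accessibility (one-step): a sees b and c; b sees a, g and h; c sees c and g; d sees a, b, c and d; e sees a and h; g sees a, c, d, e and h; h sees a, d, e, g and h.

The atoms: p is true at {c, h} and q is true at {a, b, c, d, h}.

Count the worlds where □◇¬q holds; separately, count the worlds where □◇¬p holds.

2 and 7

For □◇¬q:
a: successors {b, c}; ◇¬q there: b:T, c:T. ✓
b: successors {a, g, h}; ◇¬q there: a:F, g:T, h:T. ✗
c: successors {c, g}; ◇¬q there: c:T, g:T. ✓
d: successors {a, b, c, d}; ◇¬q there: a:F, b:T, c:T, d:F. ✗
e: successors {a, h}; ◇¬q there: a:F, h:T. ✗
g: successors {a, c, d, e, h}; ◇¬q there: a:F, c:T, d:F, e:F, h:T. ✗
h: successors {a, d, e, g, h}; ◇¬q there: a:F, d:F, e:F, g:T, h:T. ✗
— 2 worlds.
For □◇¬p:
a: successors {b, c}; ◇¬p there: b:T, c:T. ✓
b: successors {a, g, h}; ◇¬p there: a:T, g:T, h:T. ✓
c: successors {c, g}; ◇¬p there: c:T, g:T. ✓
d: successors {a, b, c, d}; ◇¬p there: a:T, b:T, c:T, d:T. ✓
e: successors {a, h}; ◇¬p there: a:T, h:T. ✓
g: successors {a, c, d, e, h}; ◇¬p there: a:T, c:T, d:T, e:T, h:T. ✓
h: successors {a, d, e, g, h}; ◇¬p there: a:T, d:T, e:T, g:T, h:T. ✓
— 7 worlds.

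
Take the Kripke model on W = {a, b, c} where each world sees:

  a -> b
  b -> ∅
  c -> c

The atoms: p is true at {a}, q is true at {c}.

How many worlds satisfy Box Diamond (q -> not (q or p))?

a: successors {b}; Diamond (q -> not (q or p)) there: b:F. ✗
b: no successors, so Box Diamond (q -> not (q or p)) holds vacuously. ✓
c: successors {c}; Diamond (q -> not (q or p)) there: c:F. ✗
Satisfying worlds: {b}.

1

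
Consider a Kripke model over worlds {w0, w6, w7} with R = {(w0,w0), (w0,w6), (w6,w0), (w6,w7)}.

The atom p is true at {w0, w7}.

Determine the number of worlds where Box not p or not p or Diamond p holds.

3

w0: Box not p is F, not p or Diamond p is T. ✓
w6: Box not p is F, not p or Diamond p is T. ✓
w7: Box not p is T, not p or Diamond p is F. ✓
Satisfying worlds: {w0, w6, w7}.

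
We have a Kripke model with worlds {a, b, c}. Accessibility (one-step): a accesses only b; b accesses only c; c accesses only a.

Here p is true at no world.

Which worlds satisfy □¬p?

a: successors {b}; ¬p there: b:T. ✓
b: successors {c}; ¬p there: c:T. ✓
c: successors {a}; ¬p there: a:T. ✓

{a, b, c}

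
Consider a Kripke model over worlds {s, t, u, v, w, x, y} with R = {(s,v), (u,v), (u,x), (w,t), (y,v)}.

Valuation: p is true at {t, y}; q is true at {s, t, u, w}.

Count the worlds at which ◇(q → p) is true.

s: successors {v}; q → p there: v:T. ✓
t: no successors, so ◇(q → p) fails. ✗
u: successors {v, x}; q → p there: v:T, x:T. ✓
v: no successors, so ◇(q → p) fails. ✗
w: successors {t}; q → p there: t:T. ✓
x: no successors, so ◇(q → p) fails. ✗
y: successors {v}; q → p there: v:T. ✓
Satisfying worlds: {s, u, w, y}.

4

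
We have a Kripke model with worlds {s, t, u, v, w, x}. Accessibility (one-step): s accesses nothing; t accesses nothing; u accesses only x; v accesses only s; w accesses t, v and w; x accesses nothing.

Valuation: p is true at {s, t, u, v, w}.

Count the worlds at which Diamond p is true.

2

s: no successors, so Diamond p fails. ✗
t: no successors, so Diamond p fails. ✗
u: successors {x}; p there: x:F. ✗
v: successors {s}; p there: s:T. ✓
w: successors {t, v, w}; p there: t:T, v:T, w:T. ✓
x: no successors, so Diamond p fails. ✗
Satisfying worlds: {v, w}.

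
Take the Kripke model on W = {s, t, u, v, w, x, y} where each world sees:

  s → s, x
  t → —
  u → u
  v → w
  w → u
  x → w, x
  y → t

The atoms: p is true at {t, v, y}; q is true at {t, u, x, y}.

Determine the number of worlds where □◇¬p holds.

6

s: successors {s, x}; ◇¬p there: s:T, x:T. ✓
t: no successors, so □◇¬p holds vacuously. ✓
u: successors {u}; ◇¬p there: u:T. ✓
v: successors {w}; ◇¬p there: w:T. ✓
w: successors {u}; ◇¬p there: u:T. ✓
x: successors {w, x}; ◇¬p there: w:T, x:T. ✓
y: successors {t}; ◇¬p there: t:F. ✗
Satisfying worlds: {s, t, u, v, w, x}.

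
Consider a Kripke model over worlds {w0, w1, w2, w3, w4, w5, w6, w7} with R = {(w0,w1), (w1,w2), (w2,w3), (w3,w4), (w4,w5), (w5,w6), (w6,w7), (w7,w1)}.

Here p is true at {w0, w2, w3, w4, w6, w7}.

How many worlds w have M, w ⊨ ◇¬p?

3

w0: successors {w1}; ¬p there: w1:T. ✓
w1: successors {w2}; ¬p there: w2:F. ✗
w2: successors {w3}; ¬p there: w3:F. ✗
w3: successors {w4}; ¬p there: w4:F. ✗
w4: successors {w5}; ¬p there: w5:T. ✓
w5: successors {w6}; ¬p there: w6:F. ✗
w6: successors {w7}; ¬p there: w7:F. ✗
w7: successors {w1}; ¬p there: w1:T. ✓
Satisfying worlds: {w0, w4, w7}.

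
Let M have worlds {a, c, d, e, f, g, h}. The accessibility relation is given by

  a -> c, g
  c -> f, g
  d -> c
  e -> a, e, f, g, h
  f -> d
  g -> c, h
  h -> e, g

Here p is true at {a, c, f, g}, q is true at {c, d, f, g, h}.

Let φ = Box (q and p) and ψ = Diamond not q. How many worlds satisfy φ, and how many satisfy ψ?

3 and 2

For Box (q and p):
a: successors {c, g}; q and p there: c:T, g:T. ✓
c: successors {f, g}; q and p there: f:T, g:T. ✓
d: successors {c}; q and p there: c:T. ✓
e: successors {a, e, f, g, h}; q and p there: a:F, e:F, f:T, g:T, h:F. ✗
f: successors {d}; q and p there: d:F. ✗
g: successors {c, h}; q and p there: c:T, h:F. ✗
h: successors {e, g}; q and p there: e:F, g:T. ✗
— 3 worlds.
For Diamond not q:
a: successors {c, g}; not q there: c:F, g:F. ✗
c: successors {f, g}; not q there: f:F, g:F. ✗
d: successors {c}; not q there: c:F. ✗
e: successors {a, e, f, g, h}; not q there: a:T, e:T, f:F, g:F, h:F. ✓
f: successors {d}; not q there: d:F. ✗
g: successors {c, h}; not q there: c:F, h:F. ✗
h: successors {e, g}; not q there: e:T, g:F. ✓
— 2 worlds.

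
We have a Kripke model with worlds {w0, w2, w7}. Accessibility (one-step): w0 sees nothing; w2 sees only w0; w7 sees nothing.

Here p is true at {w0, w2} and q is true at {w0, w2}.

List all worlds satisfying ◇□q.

w0: no successors, so ◇□q fails. ✗
w2: successors {w0}; □q there: w0:T. ✓
w7: no successors, so ◇□q fails. ✗

{w2}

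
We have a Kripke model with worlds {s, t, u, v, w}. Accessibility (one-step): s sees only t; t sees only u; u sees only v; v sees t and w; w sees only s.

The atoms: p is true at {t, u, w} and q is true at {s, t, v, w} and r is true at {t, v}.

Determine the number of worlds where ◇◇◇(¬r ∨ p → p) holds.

s: successors {t}; ◇◇(¬r ∨ p → p) there: t:T. ✓
t: successors {u}; ◇◇(¬r ∨ p → p) there: u:T. ✓
u: successors {v}; ◇◇(¬r ∨ p → p) there: v:T. ✓
v: successors {t, w}; ◇◇(¬r ∨ p → p) there: t:T, w:T. ✓
w: successors {s}; ◇◇(¬r ∨ p → p) there: s:T. ✓
Satisfying worlds: {s, t, u, v, w}.

5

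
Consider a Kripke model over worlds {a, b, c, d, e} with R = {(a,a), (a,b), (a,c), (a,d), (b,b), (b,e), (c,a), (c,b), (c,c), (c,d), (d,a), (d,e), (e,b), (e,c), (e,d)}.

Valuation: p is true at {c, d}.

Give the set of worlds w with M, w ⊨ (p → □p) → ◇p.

a: p → □p is T, ◇p is T. ✓
b: p → □p is T, ◇p is F. ✗
c: p → □p is F, ◇p is T. ✓
d: p → □p is F, ◇p is F. ✓
e: p → □p is T, ◇p is T. ✓

{a, c, d, e}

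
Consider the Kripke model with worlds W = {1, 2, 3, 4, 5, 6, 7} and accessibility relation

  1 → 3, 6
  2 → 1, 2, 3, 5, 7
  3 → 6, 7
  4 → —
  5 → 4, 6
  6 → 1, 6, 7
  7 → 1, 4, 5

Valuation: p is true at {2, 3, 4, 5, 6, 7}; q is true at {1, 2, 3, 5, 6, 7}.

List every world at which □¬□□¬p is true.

{1, 2, 3, 4, 6}

1: successors {3, 6}; ¬□□¬p there: 3:T, 6:T. ✓
2: successors {1, 2, 3, 5, 7}; ¬□□¬p there: 1:T, 2:T, 3:T, 5:T, 7:T. ✓
3: successors {6, 7}; ¬□□¬p there: 6:T, 7:T. ✓
4: no successors, so □¬□□¬p holds vacuously. ✓
5: successors {4, 6}; ¬□□¬p there: 4:F, 6:T. ✗
6: successors {1, 6, 7}; ¬□□¬p there: 1:T, 6:T, 7:T. ✓
7: successors {1, 4, 5}; ¬□□¬p there: 1:T, 4:F, 5:T. ✗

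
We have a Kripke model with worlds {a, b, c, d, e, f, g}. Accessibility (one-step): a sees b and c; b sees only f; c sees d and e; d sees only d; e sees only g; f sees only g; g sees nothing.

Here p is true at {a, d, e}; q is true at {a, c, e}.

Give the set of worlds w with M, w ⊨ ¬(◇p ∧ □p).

{a, b, e, f, g}

a: ◇p ∧ □p is F. ✓
b: ◇p ∧ □p is F. ✓
c: ◇p ∧ □p is T. ✗
d: ◇p ∧ □p is T. ✗
e: ◇p ∧ □p is F. ✓
f: ◇p ∧ □p is F. ✓
g: ◇p ∧ □p is F. ✓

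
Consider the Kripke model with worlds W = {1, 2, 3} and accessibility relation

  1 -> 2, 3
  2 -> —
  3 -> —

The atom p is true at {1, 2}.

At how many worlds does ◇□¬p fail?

1: successors {2, 3}; □¬p there: 2:T, 3:T. ✓
2: no successors, so ◇□¬p fails. ✗
3: no successors, so ◇□¬p fails. ✗
Satisfying worlds: {1}.
So ◇□¬p fails at the other 2 worlds.

2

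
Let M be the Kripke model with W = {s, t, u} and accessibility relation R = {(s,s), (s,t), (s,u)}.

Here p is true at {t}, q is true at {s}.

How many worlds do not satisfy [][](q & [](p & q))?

s: successors {s, t, u}; [](q & [](p & q)) there: s:F, t:T, u:T. ✗
t: no successors, so [][](q & [](p & q)) holds vacuously. ✓
u: no successors, so [][](q & [](p & q)) holds vacuously. ✓
Satisfying worlds: {t, u}.
So [][](q & [](p & q)) fails at the other 1 world.

1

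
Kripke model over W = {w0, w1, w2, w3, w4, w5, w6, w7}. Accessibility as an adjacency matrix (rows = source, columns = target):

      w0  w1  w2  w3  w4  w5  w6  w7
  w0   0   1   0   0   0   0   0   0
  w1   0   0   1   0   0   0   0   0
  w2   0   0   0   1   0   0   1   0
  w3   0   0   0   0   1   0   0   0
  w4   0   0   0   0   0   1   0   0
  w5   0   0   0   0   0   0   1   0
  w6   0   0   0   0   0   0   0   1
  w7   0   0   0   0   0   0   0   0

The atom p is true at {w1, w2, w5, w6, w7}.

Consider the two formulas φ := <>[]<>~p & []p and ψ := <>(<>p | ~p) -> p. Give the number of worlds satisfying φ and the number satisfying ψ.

For <>[]<>~p & []p:
w0: <>[]<>~p is T, []p is T. ✓
w1: <>[]<>~p is F, []p is T. ✗
w2: <>[]<>~p is F, []p is F. ✗
w3: <>[]<>~p is F, []p is F. ✗
w4: <>[]<>~p is F, []p is T. ✗
w5: <>[]<>~p is F, []p is T. ✗
w6: <>[]<>~p is T, []p is T. ✓
w7: <>[]<>~p is F, []p is T. ✗
— 2 worlds.
For <>(<>p | ~p) -> p:
w0: <>(<>p | ~p) is T, p is F. ✗
w1: <>(<>p | ~p) is T, p is T. ✓
w2: <>(<>p | ~p) is T, p is T. ✓
w3: <>(<>p | ~p) is T, p is F. ✗
w4: <>(<>p | ~p) is T, p is F. ✗
w5: <>(<>p | ~p) is T, p is T. ✓
w6: <>(<>p | ~p) is F, p is T. ✓
w7: <>(<>p | ~p) is F, p is T. ✓
— 5 worlds.

2 and 5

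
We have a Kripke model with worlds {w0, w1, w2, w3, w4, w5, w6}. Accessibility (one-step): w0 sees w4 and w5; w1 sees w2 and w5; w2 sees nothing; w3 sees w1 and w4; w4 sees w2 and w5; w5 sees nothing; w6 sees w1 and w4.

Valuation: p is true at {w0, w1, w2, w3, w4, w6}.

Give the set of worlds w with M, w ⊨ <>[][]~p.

{w0, w1, w3, w4, w6}

w0: successors {w4, w5}; [][]~p there: w4:T, w5:T. ✓
w1: successors {w2, w5}; [][]~p there: w2:T, w5:T. ✓
w2: no successors, so <>[][]~p fails. ✗
w3: successors {w1, w4}; [][]~p there: w1:T, w4:T. ✓
w4: successors {w2, w5}; [][]~p there: w2:T, w5:T. ✓
w5: no successors, so <>[][]~p fails. ✗
w6: successors {w1, w4}; [][]~p there: w1:T, w4:T. ✓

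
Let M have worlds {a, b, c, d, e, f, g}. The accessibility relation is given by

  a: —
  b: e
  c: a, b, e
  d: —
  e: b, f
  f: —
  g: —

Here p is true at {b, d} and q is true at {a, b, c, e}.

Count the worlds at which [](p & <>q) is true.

4

a: no successors, so [](p & <>q) holds vacuously. ✓
b: successors {e}; p & <>q there: e:F. ✗
c: successors {a, b, e}; p & <>q there: a:F, b:T, e:F. ✗
d: no successors, so [](p & <>q) holds vacuously. ✓
e: successors {b, f}; p & <>q there: b:T, f:F. ✗
f: no successors, so [](p & <>q) holds vacuously. ✓
g: no successors, so [](p & <>q) holds vacuously. ✓
Satisfying worlds: {a, d, f, g}.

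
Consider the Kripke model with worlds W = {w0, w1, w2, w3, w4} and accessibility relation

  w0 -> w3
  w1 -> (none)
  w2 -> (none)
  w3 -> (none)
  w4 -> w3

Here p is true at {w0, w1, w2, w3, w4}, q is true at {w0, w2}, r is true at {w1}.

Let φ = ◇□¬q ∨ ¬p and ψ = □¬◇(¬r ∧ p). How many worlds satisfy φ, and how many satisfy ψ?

2 and 5

For ◇□¬q ∨ ¬p:
w0: ◇□¬q is T, ¬p is F. ✓
w1: ◇□¬q is F, ¬p is F. ✗
w2: ◇□¬q is F, ¬p is F. ✗
w3: ◇□¬q is F, ¬p is F. ✗
w4: ◇□¬q is T, ¬p is F. ✓
— 2 worlds.
For □¬◇(¬r ∧ p):
w0: successors {w3}; ¬◇(¬r ∧ p) there: w3:T. ✓
w1: no successors, so □¬◇(¬r ∧ p) holds vacuously. ✓
w2: no successors, so □¬◇(¬r ∧ p) holds vacuously. ✓
w3: no successors, so □¬◇(¬r ∧ p) holds vacuously. ✓
w4: successors {w3}; ¬◇(¬r ∧ p) there: w3:T. ✓
— 5 worlds.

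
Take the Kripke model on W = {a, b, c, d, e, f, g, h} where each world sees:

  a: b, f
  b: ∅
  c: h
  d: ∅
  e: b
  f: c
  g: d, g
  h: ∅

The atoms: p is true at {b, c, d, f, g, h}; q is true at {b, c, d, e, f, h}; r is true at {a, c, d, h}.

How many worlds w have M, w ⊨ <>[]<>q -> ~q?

a: <>[]<>q is T, ~q is T. ✓
b: <>[]<>q is F, ~q is F. ✓
c: <>[]<>q is T, ~q is F. ✗
d: <>[]<>q is F, ~q is F. ✓
e: <>[]<>q is T, ~q is F. ✗
f: <>[]<>q is F, ~q is F. ✓
g: <>[]<>q is T, ~q is T. ✓
h: <>[]<>q is F, ~q is F. ✓
Satisfying worlds: {a, b, d, f, g, h}.

6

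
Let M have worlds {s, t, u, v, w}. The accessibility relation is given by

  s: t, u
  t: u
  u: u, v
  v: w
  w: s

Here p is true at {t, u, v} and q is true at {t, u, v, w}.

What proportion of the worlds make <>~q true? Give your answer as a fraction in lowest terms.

s: successors {t, u}; ~q there: t:F, u:F. ✗
t: successors {u}; ~q there: u:F. ✗
u: successors {u, v}; ~q there: u:F, v:F. ✗
v: successors {w}; ~q there: w:F. ✗
w: successors {s}; ~q there: s:T. ✓
That's 1 of 5 worlds, so 1/5.

1/5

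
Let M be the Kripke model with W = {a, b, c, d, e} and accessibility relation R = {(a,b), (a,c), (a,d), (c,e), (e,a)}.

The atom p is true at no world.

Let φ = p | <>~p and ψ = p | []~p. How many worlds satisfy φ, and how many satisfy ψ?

For p | <>~p:
a: p is F, <>~p is T. ✓
b: p is F, <>~p is F. ✗
c: p is F, <>~p is T. ✓
d: p is F, <>~p is F. ✗
e: p is F, <>~p is T. ✓
— 3 worlds.
For p | []~p:
a: p is F, []~p is T. ✓
b: p is F, []~p is T. ✓
c: p is F, []~p is T. ✓
d: p is F, []~p is T. ✓
e: p is F, []~p is T. ✓
— 5 worlds.

3 and 5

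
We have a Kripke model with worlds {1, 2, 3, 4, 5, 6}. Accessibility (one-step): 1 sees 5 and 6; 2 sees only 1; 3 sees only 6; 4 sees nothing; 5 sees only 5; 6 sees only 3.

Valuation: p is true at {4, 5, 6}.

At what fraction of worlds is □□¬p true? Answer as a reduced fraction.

1: successors {5, 6}; □¬p there: 5:F, 6:T. ✗
2: successors {1}; □¬p there: 1:F. ✗
3: successors {6}; □¬p there: 6:T. ✓
4: no successors, so □□¬p holds vacuously. ✓
5: successors {5}; □¬p there: 5:F. ✗
6: successors {3}; □¬p there: 3:F. ✗
That's 2 of 6 worlds, so 2/6 = 1/3.

1/3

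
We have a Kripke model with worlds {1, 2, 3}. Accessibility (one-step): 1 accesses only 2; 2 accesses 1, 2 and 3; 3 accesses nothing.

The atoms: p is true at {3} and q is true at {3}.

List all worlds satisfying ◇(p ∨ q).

{2}

1: successors {2}; p ∨ q there: 2:F. ✗
2: successors {1, 2, 3}; p ∨ q there: 1:F, 2:F, 3:T. ✓
3: no successors, so ◇(p ∨ q) fails. ✗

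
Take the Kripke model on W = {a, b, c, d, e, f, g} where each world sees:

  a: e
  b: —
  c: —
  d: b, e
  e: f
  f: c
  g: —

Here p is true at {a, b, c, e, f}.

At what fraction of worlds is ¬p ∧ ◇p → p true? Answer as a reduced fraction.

6/7

a: ¬p ∧ ◇p is F, p is T. ✓
b: ¬p ∧ ◇p is F, p is T. ✓
c: ¬p ∧ ◇p is F, p is T. ✓
d: ¬p ∧ ◇p is T, p is F. ✗
e: ¬p ∧ ◇p is F, p is T. ✓
f: ¬p ∧ ◇p is F, p is T. ✓
g: ¬p ∧ ◇p is F, p is F. ✓
That's 6 of 7 worlds, so 6/7.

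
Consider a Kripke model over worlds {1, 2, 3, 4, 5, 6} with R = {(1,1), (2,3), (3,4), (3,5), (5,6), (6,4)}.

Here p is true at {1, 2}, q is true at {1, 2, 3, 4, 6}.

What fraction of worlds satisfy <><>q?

1: successors {1}; <>q there: 1:T. ✓
2: successors {3}; <>q there: 3:T. ✓
3: successors {4, 5}; <>q there: 4:F, 5:T. ✓
4: no successors, so <><>q fails. ✗
5: successors {6}; <>q there: 6:T. ✓
6: successors {4}; <>q there: 4:F. ✗
That's 4 of 6 worlds, so 4/6 = 2/3.

2/3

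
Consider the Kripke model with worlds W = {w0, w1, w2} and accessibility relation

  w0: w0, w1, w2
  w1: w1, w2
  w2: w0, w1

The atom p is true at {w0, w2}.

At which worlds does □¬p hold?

∅

w0: successors {w0, w1, w2}; ¬p there: w0:F, w1:T, w2:F. ✗
w1: successors {w1, w2}; ¬p there: w1:T, w2:F. ✗
w2: successors {w0, w1}; ¬p there: w0:F, w1:T. ✗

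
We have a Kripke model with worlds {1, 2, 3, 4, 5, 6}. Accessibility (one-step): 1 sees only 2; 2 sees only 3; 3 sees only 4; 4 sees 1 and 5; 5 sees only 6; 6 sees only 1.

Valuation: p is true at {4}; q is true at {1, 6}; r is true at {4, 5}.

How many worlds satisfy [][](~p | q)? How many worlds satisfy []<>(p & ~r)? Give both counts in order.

5 and 0

For [][](~p | q):
1: successors {2}; [](~p | q) there: 2:T. ✓
2: successors {3}; [](~p | q) there: 3:F. ✗
3: successors {4}; [](~p | q) there: 4:T. ✓
4: successors {1, 5}; [](~p | q) there: 1:T, 5:T. ✓
5: successors {6}; [](~p | q) there: 6:T. ✓
6: successors {1}; [](~p | q) there: 1:T. ✓
— 5 worlds.
For []<>(p & ~r):
1: successors {2}; <>(p & ~r) there: 2:F. ✗
2: successors {3}; <>(p & ~r) there: 3:F. ✗
3: successors {4}; <>(p & ~r) there: 4:F. ✗
4: successors {1, 5}; <>(p & ~r) there: 1:F, 5:F. ✗
5: successors {6}; <>(p & ~r) there: 6:F. ✗
6: successors {1}; <>(p & ~r) there: 1:F. ✗
— 0 worlds.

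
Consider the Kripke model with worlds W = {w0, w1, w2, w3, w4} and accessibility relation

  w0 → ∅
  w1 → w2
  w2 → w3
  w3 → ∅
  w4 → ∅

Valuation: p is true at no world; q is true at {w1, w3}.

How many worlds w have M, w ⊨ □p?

3

w0: no successors, so □p holds vacuously. ✓
w1: successors {w2}; p there: w2:F. ✗
w2: successors {w3}; p there: w3:F. ✗
w3: no successors, so □p holds vacuously. ✓
w4: no successors, so □p holds vacuously. ✓
Satisfying worlds: {w0, w3, w4}.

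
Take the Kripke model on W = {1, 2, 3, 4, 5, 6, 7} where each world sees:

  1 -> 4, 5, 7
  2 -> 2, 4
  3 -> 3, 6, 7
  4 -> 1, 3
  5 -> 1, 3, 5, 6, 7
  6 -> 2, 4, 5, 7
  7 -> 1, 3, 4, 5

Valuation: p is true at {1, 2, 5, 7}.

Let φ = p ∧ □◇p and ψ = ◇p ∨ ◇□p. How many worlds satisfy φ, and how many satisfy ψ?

4 and 7

For p ∧ □◇p:
1: p is T, □◇p is T. ✓
2: p is T, □◇p is T. ✓
3: p is F, □◇p is T. ✗
4: p is F, □◇p is T. ✗
5: p is T, □◇p is T. ✓
6: p is F, □◇p is T. ✗
7: p is T, □◇p is T. ✓
— 4 worlds.
For ◇p ∨ ◇□p:
1: ◇p is T, ◇□p is F. ✓
2: ◇p is T, ◇□p is F. ✓
3: ◇p is T, ◇□p is F. ✓
4: ◇p is T, ◇□p is F. ✓
5: ◇p is T, ◇□p is F. ✓
6: ◇p is T, ◇□p is F. ✓
7: ◇p is T, ◇□p is F. ✓
— 7 worlds.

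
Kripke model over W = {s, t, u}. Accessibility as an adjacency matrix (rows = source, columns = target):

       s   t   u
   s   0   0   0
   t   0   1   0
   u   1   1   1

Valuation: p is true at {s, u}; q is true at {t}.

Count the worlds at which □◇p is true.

1

s: no successors, so □◇p holds vacuously. ✓
t: successors {t}; ◇p there: t:F. ✗
u: successors {s, t, u}; ◇p there: s:F, t:F, u:T. ✗
Satisfying worlds: {s}.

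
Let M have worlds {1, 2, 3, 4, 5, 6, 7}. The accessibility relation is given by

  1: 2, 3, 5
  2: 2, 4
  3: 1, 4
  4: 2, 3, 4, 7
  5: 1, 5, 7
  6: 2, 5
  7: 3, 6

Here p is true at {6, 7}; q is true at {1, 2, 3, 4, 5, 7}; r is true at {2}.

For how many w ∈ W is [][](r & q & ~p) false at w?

7

1: successors {2, 3, 5}; [](r & q & ~p) there: 2:F, 3:F, 5:F. ✗
2: successors {2, 4}; [](r & q & ~p) there: 2:F, 4:F. ✗
3: successors {1, 4}; [](r & q & ~p) there: 1:F, 4:F. ✗
4: successors {2, 3, 4, 7}; [](r & q & ~p) there: 2:F, 3:F, 4:F, 7:F. ✗
5: successors {1, 5, 7}; [](r & q & ~p) there: 1:F, 5:F, 7:F. ✗
6: successors {2, 5}; [](r & q & ~p) there: 2:F, 5:F. ✗
7: successors {3, 6}; [](r & q & ~p) there: 3:F, 6:F. ✗
Satisfying worlds: ∅.
So [][](r & q & ~p) fails at the other 7 worlds.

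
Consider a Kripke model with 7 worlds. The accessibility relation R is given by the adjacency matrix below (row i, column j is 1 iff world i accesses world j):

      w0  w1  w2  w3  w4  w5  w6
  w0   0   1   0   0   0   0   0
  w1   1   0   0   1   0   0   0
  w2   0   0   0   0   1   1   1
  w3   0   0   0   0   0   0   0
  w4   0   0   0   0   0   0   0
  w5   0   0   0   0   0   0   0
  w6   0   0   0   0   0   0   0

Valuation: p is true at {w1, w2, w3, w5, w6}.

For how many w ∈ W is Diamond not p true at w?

2

w0: successors {w1}; not p there: w1:F. ✗
w1: successors {w0, w3}; not p there: w0:T, w3:F. ✓
w2: successors {w4, w5, w6}; not p there: w4:T, w5:F, w6:F. ✓
w3: no successors, so Diamond not p fails. ✗
w4: no successors, so Diamond not p fails. ✗
w5: no successors, so Diamond not p fails. ✗
w6: no successors, so Diamond not p fails. ✗
Satisfying worlds: {w1, w2}.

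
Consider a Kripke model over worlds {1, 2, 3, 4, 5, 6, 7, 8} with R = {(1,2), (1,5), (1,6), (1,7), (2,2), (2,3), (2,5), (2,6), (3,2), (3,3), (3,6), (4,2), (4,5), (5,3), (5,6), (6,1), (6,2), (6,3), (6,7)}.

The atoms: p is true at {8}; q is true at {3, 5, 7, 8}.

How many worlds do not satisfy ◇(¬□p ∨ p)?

1: successors {2, 5, 6, 7}; ¬□p ∨ p there: 2:T, 5:T, 6:T, 7:F. ✓
2: successors {2, 3, 5, 6}; ¬□p ∨ p there: 2:T, 3:T, 5:T, 6:T. ✓
3: successors {2, 3, 6}; ¬□p ∨ p there: 2:T, 3:T, 6:T. ✓
4: successors {2, 5}; ¬□p ∨ p there: 2:T, 5:T. ✓
5: successors {3, 6}; ¬□p ∨ p there: 3:T, 6:T. ✓
6: successors {1, 2, 3, 7}; ¬□p ∨ p there: 1:T, 2:T, 3:T, 7:F. ✓
7: no successors, so ◇(¬□p ∨ p) fails. ✗
8: no successors, so ◇(¬□p ∨ p) fails. ✗
Satisfying worlds: {1, 2, 3, 4, 5, 6}.
So ◇(¬□p ∨ p) fails at the other 2 worlds.

2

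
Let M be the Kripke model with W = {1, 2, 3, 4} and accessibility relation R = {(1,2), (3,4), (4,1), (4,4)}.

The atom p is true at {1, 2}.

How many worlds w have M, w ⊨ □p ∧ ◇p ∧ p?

1

1: □p is T, ◇p ∧ p is T. ✓
2: □p is T, ◇p ∧ p is F. ✗
3: □p is F, ◇p ∧ p is F. ✗
4: □p is F, ◇p ∧ p is F. ✗
Satisfying worlds: {1}.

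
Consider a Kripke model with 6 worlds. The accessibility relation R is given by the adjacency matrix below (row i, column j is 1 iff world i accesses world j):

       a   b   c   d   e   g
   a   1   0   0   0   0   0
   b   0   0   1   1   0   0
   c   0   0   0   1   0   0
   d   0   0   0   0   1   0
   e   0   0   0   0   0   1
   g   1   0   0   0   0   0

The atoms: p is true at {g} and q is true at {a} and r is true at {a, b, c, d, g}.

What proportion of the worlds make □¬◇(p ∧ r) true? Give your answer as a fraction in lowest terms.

a: successors {a}; ¬◇(p ∧ r) there: a:T. ✓
b: successors {c, d}; ¬◇(p ∧ r) there: c:T, d:T. ✓
c: successors {d}; ¬◇(p ∧ r) there: d:T. ✓
d: successors {e}; ¬◇(p ∧ r) there: e:F. ✗
e: successors {g}; ¬◇(p ∧ r) there: g:T. ✓
g: successors {a}; ¬◇(p ∧ r) there: a:T. ✓
That's 5 of 6 worlds, so 5/6.

5/6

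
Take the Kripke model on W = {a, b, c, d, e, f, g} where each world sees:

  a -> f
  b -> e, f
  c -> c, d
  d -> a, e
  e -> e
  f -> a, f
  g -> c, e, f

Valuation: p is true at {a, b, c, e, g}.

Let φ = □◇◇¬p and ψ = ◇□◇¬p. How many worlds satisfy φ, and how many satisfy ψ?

For □◇◇¬p:
a: successors {f}; ◇◇¬p there: f:T. ✓
b: successors {e, f}; ◇◇¬p there: e:F, f:T. ✗
c: successors {c, d}; ◇◇¬p there: c:T, d:T. ✓
d: successors {a, e}; ◇◇¬p there: a:T, e:F. ✗
e: successors {e}; ◇◇¬p there: e:F. ✗
f: successors {a, f}; ◇◇¬p there: a:T, f:T. ✓
g: successors {c, e, f}; ◇◇¬p there: c:T, e:F, f:T. ✗
— 3 worlds.
For ◇□◇¬p:
a: successors {f}; □◇¬p there: f:T. ✓
b: successors {e, f}; □◇¬p there: e:F, f:T. ✓
c: successors {c, d}; □◇¬p there: c:F, d:F. ✗
d: successors {a, e}; □◇¬p there: a:T, e:F. ✓
e: successors {e}; □◇¬p there: e:F. ✗
f: successors {a, f}; □◇¬p there: a:T, f:T. ✓
g: successors {c, e, f}; □◇¬p there: c:F, e:F, f:T. ✓
— 5 worlds.

3 and 5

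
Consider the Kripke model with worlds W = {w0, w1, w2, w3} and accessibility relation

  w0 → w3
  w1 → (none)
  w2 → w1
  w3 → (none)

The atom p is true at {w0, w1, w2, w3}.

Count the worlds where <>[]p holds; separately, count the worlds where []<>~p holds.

2 and 2

For <>[]p:
w0: successors {w3}; []p there: w3:T. ✓
w1: no successors, so <>[]p fails. ✗
w2: successors {w1}; []p there: w1:T. ✓
w3: no successors, so <>[]p fails. ✗
— 2 worlds.
For []<>~p:
w0: successors {w3}; <>~p there: w3:F. ✗
w1: no successors, so []<>~p holds vacuously. ✓
w2: successors {w1}; <>~p there: w1:F. ✗
w3: no successors, so []<>~p holds vacuously. ✓
— 2 worlds.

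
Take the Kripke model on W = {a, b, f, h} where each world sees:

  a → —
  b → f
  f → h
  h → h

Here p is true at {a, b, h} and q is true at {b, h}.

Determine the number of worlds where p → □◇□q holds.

4

a: p is T, □◇□q is T. ✓
b: p is T, □◇□q is T. ✓
f: p is F, □◇□q is T. ✓
h: p is T, □◇□q is T. ✓
Satisfying worlds: {a, b, f, h}.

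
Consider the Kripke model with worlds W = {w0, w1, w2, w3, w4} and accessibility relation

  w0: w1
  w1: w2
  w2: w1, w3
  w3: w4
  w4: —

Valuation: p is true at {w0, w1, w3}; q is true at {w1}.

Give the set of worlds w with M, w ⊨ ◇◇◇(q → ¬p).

{w0, w1, w2}

w0: successors {w1}; ◇◇(q → ¬p) there: w1:T. ✓
w1: successors {w2}; ◇◇(q → ¬p) there: w2:T. ✓
w2: successors {w1, w3}; ◇◇(q → ¬p) there: w1:T, w3:F. ✓
w3: successors {w4}; ◇◇(q → ¬p) there: w4:F. ✗
w4: no successors, so ◇◇◇(q → ¬p) fails. ✗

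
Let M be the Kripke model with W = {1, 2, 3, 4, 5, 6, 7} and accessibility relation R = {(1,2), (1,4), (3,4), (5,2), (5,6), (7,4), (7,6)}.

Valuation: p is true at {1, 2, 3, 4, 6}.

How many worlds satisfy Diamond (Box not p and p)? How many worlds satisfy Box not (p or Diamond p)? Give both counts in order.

For Diamond (Box not p and p):
1: successors {2, 4}; Box not p and p there: 2:T, 4:T. ✓
2: no successors, so Diamond (Box not p and p) fails. ✗
3: successors {4}; Box not p and p there: 4:T. ✓
4: no successors, so Diamond (Box not p and p) fails. ✗
5: successors {2, 6}; Box not p and p there: 2:T, 6:T. ✓
6: no successors, so Diamond (Box not p and p) fails. ✗
7: successors {4, 6}; Box not p and p there: 4:T, 6:T. ✓
— 4 worlds.
For Box not (p or Diamond p):
1: successors {2, 4}; not (p or Diamond p) there: 2:F, 4:F. ✗
2: no successors, so Box not (p or Diamond p) holds vacuously. ✓
3: successors {4}; not (p or Diamond p) there: 4:F. ✗
4: no successors, so Box not (p or Diamond p) holds vacuously. ✓
5: successors {2, 6}; not (p or Diamond p) there: 2:F, 6:F. ✗
6: no successors, so Box not (p or Diamond p) holds vacuously. ✓
7: successors {4, 6}; not (p or Diamond p) there: 4:F, 6:F. ✗
— 3 worlds.

4 and 3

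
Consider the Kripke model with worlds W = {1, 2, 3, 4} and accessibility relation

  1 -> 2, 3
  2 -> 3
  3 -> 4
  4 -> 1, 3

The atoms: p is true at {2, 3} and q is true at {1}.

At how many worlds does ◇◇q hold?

1: successors {2, 3}; ◇q there: 2:F, 3:F. ✗
2: successors {3}; ◇q there: 3:F. ✗
3: successors {4}; ◇q there: 4:T. ✓
4: successors {1, 3}; ◇q there: 1:F, 3:F. ✗
Satisfying worlds: {3}.

1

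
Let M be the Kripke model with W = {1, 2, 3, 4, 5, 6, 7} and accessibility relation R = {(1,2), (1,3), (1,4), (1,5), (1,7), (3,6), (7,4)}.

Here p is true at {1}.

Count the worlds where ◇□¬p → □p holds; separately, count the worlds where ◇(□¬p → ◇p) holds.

4 and 0

For ◇□¬p → □p:
1: ◇□¬p is T, □p is F. ✗
2: ◇□¬p is F, □p is T. ✓
3: ◇□¬p is T, □p is F. ✗
4: ◇□¬p is F, □p is T. ✓
5: ◇□¬p is F, □p is T. ✓
6: ◇□¬p is F, □p is T. ✓
7: ◇□¬p is T, □p is F. ✗
— 4 worlds.
For ◇(□¬p → ◇p):
1: successors {2, 3, 4, 5, 7}; □¬p → ◇p there: 2:F, 3:F, 4:F, 5:F, 7:F. ✗
2: no successors, so ◇(□¬p → ◇p) fails. ✗
3: successors {6}; □¬p → ◇p there: 6:F. ✗
4: no successors, so ◇(□¬p → ◇p) fails. ✗
5: no successors, so ◇(□¬p → ◇p) fails. ✗
6: no successors, so ◇(□¬p → ◇p) fails. ✗
7: successors {4}; □¬p → ◇p there: 4:F. ✗
— 0 worlds.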